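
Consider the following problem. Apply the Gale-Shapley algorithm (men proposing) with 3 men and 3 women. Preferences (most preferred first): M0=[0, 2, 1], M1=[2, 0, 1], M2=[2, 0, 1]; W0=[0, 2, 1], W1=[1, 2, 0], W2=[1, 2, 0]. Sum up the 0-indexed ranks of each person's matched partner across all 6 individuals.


Step 1: Run Gale-Shapley (men propose, women hold best offer):
  M0 proposes to W0; she accepts
  M1 proposes to W2; she accepts
  M2 proposes to W2; rejected
  M2 proposes to W0; rejected
  M2 proposes to W1; she accepts
Step 2: Final matching: W0-M0, W1-M2, W2-M1
Step 3: 0-indexed ranks (man's rank of his match, then woman's): 0 + 0 + 2 + 1 + 0 + 0
Step 4: Total rank sum = 3

3


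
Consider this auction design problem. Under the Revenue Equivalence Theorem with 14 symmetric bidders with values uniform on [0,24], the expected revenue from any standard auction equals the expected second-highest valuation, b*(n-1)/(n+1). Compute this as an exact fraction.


Step 1: By Revenue Equivalence, expected revenue = b*(n-1)/(n+1)
Step 2: Substituting n = 14, b = 24
Step 3: Revenue = 24*(14-1)/(14+1) = 24*13/15
Step 4: Revenue = 312/15 = 104/5

104/5


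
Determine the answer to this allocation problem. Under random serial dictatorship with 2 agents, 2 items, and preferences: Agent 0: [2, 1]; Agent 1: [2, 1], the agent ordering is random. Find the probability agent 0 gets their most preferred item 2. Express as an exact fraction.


Step 1: Agent 0 wants item 2
Step 2: There are 2 possible orderings of agents
Step 3: In 1 orderings, agent 0 gets item 2
Step 4: Probability = 1/2

1/2


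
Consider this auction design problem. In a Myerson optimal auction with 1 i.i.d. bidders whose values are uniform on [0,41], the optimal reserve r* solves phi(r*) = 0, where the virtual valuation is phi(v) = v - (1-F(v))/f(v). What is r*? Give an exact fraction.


Step 1: For U[0,41], F(v) = v/41 and f(v) = 1/41
Step 2: phi(v) = v - (1 - v/41)/(1/41) = v - (41 - v) = 2v - 41
Step 3: Set phi(r*) = 0: 2r* - 41 = 0
Step 4: r* = 41/2 (the number of bidders n = 1 does not enter)

41/2


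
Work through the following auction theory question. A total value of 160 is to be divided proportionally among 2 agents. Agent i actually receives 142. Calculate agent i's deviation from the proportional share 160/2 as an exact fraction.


Step 1: Proportional share = 160/2 = 80
Step 2: Agent's actual allocation = 142
Step 3: Excess = 142 - 80 = 62

62


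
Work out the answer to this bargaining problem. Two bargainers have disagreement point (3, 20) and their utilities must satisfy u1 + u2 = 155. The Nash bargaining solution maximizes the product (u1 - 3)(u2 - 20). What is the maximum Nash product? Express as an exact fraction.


Step 1: The Nash solution splits surplus symmetrically above the disagreement point
Step 2: u1 = (total + d1 - d2)/2 = (155 + 3 - 20)/2 = 69
Step 3: u2 = (total - d1 + d2)/2 = (155 - 3 + 20)/2 = 86
Step 4: Nash product = (69 - 3) * (86 - 20)
Step 5: = 66 * 66 = 4356

4356


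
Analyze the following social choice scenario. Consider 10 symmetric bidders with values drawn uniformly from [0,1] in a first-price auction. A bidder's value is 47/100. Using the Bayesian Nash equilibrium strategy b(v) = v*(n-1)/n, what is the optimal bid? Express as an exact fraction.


Step 1: The symmetric BNE bidding function is b(v) = v * (n-1) / n
Step 2: Substitute v = 47/100 and n = 10
Step 3: b = 47/100 * 9/10
Step 4: b = 423/1000

423/1000


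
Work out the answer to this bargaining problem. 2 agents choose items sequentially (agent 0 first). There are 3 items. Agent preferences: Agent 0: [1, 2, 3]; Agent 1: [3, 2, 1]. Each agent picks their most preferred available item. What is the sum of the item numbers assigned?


Step 1: Agent 0 picks item 1
Step 2: Agent 1 picks item 3
Step 3: Sum = 1 + 3 = 4

4


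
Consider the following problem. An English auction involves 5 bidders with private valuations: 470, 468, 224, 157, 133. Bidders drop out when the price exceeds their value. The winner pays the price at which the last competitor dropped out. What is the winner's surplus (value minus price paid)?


Step 1: Identify the highest value: 470
Step 2: Identify the second-highest value: 468
Step 3: The final price = second-highest value = 468
Step 4: Surplus = 470 - 468 = 2

2


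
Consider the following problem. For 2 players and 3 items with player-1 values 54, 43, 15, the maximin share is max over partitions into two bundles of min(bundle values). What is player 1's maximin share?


Step 1: Item values = 54, 43, 15
Step 2: Enumerate all 2-bundle partitions and take the smaller bundle:
  Partition 1: {54} vs {43,15} -> bundles 54, 58; min = 54
  Partition 2: {43} vs {54,15} -> bundles 43, 69; min = 43
  Partition 3: {15} vs {54,43} -> bundles 15, 97; min = 15
Step 3: MMS = max(54, 43, 15) = 54

54


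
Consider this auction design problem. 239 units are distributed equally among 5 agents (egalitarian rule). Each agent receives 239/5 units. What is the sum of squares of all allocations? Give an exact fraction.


Step 1: Each agent's share = 239/5
Step 2: Square of each share = (239/5)^2 = 57121/25
Step 3: Sum of squares = 5 * 57121/25 = 57121/5

57121/5


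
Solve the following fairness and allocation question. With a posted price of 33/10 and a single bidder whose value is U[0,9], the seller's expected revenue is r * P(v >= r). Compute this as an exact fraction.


Step 1: Posted price r = 33/10, value support [0,9]
Step 2: P(v >= r) = (9 - 33/10)/9 = 19/30
Step 3: Expected revenue = r * P(v >= r) = 33/10 * 19/30
Step 4: Revenue = 209/100

209/100


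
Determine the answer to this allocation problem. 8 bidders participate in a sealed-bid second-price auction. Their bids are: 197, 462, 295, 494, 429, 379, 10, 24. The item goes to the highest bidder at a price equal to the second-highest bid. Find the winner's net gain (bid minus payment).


Step 1: Sort bids in descending order: 494, 462, 429, 379, 295, 197, 24, 10
Step 2: The winning bid is the highest: 494
Step 3: The payment equals the second-highest bid: 462
Step 4: Surplus = winner's bid - payment = 494 - 462 = 32

32


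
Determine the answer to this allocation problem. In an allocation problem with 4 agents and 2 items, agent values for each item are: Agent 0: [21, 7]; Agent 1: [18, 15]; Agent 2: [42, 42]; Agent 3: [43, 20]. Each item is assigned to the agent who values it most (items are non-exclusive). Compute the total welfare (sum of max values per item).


Step 1: For each item, find the maximum value among all agents.
Step 2: Item 0 -> Agent 3 (value 43)
Step 3: Item 1 -> Agent 2 (value 42)
Step 4: Total welfare = 43 + 42 = 85

85


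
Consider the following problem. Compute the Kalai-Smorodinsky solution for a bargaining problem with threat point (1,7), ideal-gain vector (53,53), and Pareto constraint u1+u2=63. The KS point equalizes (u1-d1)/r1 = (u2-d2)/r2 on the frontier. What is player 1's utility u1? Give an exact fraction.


Step 1: At the KS point, (u1-d1)/r1 = (u2-d2)/r2 = t and u1+u2 = 63
Step 2: u1 = d1 + r1*t and u2 = d2 + r2*t, so (d1 + r1*t) + (d2 + r2*t) = 63
Step 3: t = (63 - 1 - 7)/(53 + 53) = 55/106
Step 4: u1 = d1 + r1*t = 1 + 53 * 55/106 = 57/2
Step 5: (Check: u2 = d2 + r2*t = 69/2; u1+u2 = 57/2 + 69/2 = 63, on the frontier.)

57/2


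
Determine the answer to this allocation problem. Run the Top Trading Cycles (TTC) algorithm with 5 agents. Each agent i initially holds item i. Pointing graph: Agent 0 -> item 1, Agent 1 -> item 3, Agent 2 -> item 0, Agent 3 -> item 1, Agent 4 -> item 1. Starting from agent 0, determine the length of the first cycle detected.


Step 1: Trace the pointer graph from agent 0: 0 -> 1 -> 3 -> 1
Step 2: A cycle is detected when we revisit agent 1
Step 3: The cycle is: 1 -> 3 -> 1
Step 4: Cycle length = 2

2


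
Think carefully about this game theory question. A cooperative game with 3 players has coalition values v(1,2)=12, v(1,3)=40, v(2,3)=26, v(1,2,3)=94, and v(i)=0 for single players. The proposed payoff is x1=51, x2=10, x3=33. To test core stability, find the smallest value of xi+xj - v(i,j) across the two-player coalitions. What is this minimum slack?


Step 1: Slack for coalition (1,2): x1+x2 - v12 = 61 - 12 = 49
Step 2: Slack for coalition (1,3): x1+x3 - v13 = 84 - 40 = 44
Step 3: Slack for coalition (2,3): x2+x3 - v23 = 43 - 26 = 17
Step 4: Minimum slack = min(49, 44, 17) = 17, attained by (2,3); no pair can gain by deviating, so the allocation is in the core

17


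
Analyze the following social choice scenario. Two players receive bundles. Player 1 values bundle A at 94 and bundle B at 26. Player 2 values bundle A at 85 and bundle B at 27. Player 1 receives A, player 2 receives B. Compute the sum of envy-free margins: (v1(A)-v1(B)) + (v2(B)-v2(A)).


Step 1: Player 1's margin = v1(A) - v1(B) = 94 - 26 = 68
Step 2: Player 2's margin = v2(B) - v2(A) = 27 - 85 = -58
Step 3: Total margin = 68 + -58 = 10

10


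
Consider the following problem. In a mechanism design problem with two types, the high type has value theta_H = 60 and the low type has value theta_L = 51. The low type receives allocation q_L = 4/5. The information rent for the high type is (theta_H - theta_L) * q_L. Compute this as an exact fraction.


Step 1: theta_H - theta_L = 60 - 51 = 9
Step 2: Information rent = (theta_H - theta_L) * q_L
Step 3: = 9 * 4/5
Step 4: = 36/5

36/5


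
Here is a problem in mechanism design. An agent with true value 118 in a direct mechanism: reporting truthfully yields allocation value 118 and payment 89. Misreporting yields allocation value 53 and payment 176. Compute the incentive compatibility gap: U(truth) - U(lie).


Step 1: U(truth) = value - payment = 118 - 89 = 29
Step 2: U(lie) = allocation - payment = 53 - 176 = -123
Step 3: IC gap = 29 - (-123) = 152

152


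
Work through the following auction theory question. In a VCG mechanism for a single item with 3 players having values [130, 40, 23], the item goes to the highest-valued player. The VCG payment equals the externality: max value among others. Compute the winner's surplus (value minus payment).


Step 1: The winner is the agent with the highest value: agent 0 with value 130
Step 2: Values of other agents: [40, 23]
Step 3: VCG payment = max of others' values = 40
Step 4: Surplus = 130 - 40 = 90

90


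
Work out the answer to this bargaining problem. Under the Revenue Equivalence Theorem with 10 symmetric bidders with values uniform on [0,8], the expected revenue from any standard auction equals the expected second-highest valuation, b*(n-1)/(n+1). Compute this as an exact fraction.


Step 1: By Revenue Equivalence, expected revenue = b*(n-1)/(n+1)
Step 2: Substituting n = 10, b = 8
Step 3: Revenue = 8*(10-1)/(10+1) = 8*9/11
Step 4: Revenue = 72/11

72/11


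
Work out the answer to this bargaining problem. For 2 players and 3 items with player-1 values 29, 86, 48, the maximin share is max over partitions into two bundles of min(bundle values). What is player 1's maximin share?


Step 1: Item values = 29, 86, 48
Step 2: Enumerate all 2-bundle partitions and take the smaller bundle:
  Partition 1: {29} vs {86,48} -> bundles 29, 134; min = 29
  Partition 2: {86} vs {29,48} -> bundles 86, 77; min = 77
  Partition 3: {48} vs {29,86} -> bundles 48, 115; min = 48
Step 3: MMS = max(29, 77, 48) = 77

77


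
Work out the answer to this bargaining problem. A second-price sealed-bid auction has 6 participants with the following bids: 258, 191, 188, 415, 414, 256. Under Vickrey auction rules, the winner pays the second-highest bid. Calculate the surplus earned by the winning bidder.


Step 1: Sort bids in descending order: 415, 414, 258, 256, 191, 188
Step 2: The winning bid is the highest: 415
Step 3: The payment equals the second-highest bid: 414
Step 4: Surplus = winner's bid - payment = 415 - 414 = 1

1


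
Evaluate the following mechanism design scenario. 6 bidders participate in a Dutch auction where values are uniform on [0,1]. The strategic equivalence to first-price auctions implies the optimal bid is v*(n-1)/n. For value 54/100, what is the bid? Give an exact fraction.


Step 1: Dutch auctions are strategically equivalent to first-price auctions
Step 2: The equilibrium bid is b(v) = v*(n-1)/n
Step 3: b = 27/50 * 5/6
Step 4: b = 9/20

9/20


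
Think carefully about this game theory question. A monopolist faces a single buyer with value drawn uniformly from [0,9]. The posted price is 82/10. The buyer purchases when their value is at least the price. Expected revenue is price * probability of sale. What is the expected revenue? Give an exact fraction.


Step 1: Posted price r = 41/5, value support [0,9]
Step 2: P(v >= r) = (9 - 41/5)/9 = 4/45
Step 3: Expected revenue = r * P(v >= r) = 41/5 * 4/45
Step 4: Revenue = 164/225

164/225


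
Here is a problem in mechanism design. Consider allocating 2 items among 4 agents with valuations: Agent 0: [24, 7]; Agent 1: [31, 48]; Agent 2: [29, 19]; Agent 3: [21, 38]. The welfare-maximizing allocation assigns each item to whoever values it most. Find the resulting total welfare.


Step 1: For each item, find the maximum value among all agents.
Step 2: Item 0 -> Agent 1 (value 31)
Step 3: Item 1 -> Agent 1 (value 48)
Step 4: Total welfare = 31 + 48 = 79

79


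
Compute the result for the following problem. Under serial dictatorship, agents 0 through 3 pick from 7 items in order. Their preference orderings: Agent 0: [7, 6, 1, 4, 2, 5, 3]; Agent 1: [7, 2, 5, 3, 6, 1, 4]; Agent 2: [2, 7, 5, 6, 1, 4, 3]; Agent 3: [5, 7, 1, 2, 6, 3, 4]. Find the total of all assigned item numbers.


Step 1: Agent 0 picks item 7
Step 2: Agent 1 picks item 2
Step 3: Agent 2 picks item 5
Step 4: Agent 3 picks item 1
Step 5: Sum = 7 + 2 + 5 + 1 = 15

15


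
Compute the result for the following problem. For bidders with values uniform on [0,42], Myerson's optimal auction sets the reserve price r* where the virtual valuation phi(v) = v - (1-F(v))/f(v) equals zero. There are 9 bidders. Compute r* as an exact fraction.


Step 1: For U[0,42], F(v) = v/42 and f(v) = 1/42
Step 2: phi(v) = v - (1 - v/42)/(1/42) = v - (42 - v) = 2v - 42
Step 3: Set phi(r*) = 0: 2r* - 42 = 0
Step 4: r* = 42/2 = 21 (the number of bidders n = 9 does not enter)

21


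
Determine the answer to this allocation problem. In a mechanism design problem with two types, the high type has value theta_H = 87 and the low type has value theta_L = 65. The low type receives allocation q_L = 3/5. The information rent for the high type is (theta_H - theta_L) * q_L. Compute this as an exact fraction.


Step 1: theta_H - theta_L = 87 - 65 = 22
Step 2: Information rent = (theta_H - theta_L) * q_L
Step 3: = 22 * 3/5
Step 4: = 66/5

66/5


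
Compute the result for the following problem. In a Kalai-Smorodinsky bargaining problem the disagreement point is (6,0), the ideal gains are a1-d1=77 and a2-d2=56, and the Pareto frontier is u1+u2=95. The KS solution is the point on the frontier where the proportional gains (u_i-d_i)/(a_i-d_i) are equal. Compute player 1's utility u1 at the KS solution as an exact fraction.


Step 1: At the KS point, (u1-d1)/r1 = (u2-d2)/r2 = t and u1+u2 = 95
Step 2: u1 = d1 + r1*t and u2 = d2 + r2*t, so (d1 + r1*t) + (d2 + r2*t) = 95
Step 3: t = (95 - 6 - 0)/(77 + 56) = 89/133
Step 4: u1 = d1 + r1*t = 6 + 77 * 89/133 = 1093/19
Step 5: (Check: u2 = d2 + r2*t = 712/19; u1+u2 = 1093/19 + 712/19 = 95, on the frontier.)

1093/19


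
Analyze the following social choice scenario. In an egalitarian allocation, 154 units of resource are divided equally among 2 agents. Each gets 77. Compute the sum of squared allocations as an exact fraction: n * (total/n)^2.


Step 1: Each agent's share = 154/2 = 77
Step 2: Square of each share = (77)^2 = 5929
Step 3: Sum of squares = 2 * 5929 = 11858

11858


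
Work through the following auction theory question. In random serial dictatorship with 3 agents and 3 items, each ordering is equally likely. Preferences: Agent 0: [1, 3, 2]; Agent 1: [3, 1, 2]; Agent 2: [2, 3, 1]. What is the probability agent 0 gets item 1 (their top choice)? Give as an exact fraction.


Step 1: Agent 0 wants item 1
Step 2: There are 6 possible orderings of agents
Step 3: In 6 orderings, agent 0 gets item 1
Step 4: Probability = 6/6 = 1

1


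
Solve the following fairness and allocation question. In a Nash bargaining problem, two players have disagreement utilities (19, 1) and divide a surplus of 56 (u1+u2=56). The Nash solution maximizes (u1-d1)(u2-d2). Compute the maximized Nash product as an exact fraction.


Step 1: The Nash solution splits surplus symmetrically above the disagreement point
Step 2: u1 = (total + d1 - d2)/2 = (56 + 19 - 1)/2 = 37
Step 3: u2 = (total - d1 + d2)/2 = (56 - 19 + 1)/2 = 19
Step 4: Nash product = (37 - 19) * (19 - 1)
Step 5: = 18 * 18 = 324

324


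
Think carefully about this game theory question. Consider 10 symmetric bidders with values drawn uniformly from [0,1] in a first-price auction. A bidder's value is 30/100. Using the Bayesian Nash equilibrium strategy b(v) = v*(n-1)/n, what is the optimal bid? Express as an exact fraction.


Step 1: The symmetric BNE bidding function is b(v) = v * (n-1) / n
Step 2: Substitute v = 3/10 and n = 10
Step 3: b = 3/10 * 9/10
Step 4: b = 27/100

27/100


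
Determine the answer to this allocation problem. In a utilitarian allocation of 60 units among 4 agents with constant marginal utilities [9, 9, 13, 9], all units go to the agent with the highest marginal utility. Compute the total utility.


Step 1: The marginal utilities are [9, 9, 13, 9]
Step 2: The highest marginal utility is 13
Step 3: All 60 units go to that agent
Step 4: Total utility = 13 * 60 = 780

780


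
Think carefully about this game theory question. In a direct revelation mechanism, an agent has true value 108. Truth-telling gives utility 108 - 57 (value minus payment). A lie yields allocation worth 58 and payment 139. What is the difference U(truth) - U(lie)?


Step 1: U(truth) = value - payment = 108 - 57 = 51
Step 2: U(lie) = allocation - payment = 58 - 139 = -81
Step 3: IC gap = 51 - (-81) = 132

132


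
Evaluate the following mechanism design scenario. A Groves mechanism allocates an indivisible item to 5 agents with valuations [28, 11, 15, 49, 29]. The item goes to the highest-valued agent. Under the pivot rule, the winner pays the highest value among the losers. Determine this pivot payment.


Step 1: The efficient winner is agent 3 with value 49
Step 2: Other agents' values: [28, 11, 15, 29]
Step 3: Pivot payment = max(others) = 29
Step 4: The winner pays 29

29


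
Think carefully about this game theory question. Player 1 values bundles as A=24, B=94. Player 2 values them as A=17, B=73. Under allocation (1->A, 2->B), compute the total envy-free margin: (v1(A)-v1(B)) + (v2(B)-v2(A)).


Step 1: Player 1's margin = v1(A) - v1(B) = 24 - 94 = -70
Step 2: Player 2's margin = v2(B) - v2(A) = 73 - 17 = 56
Step 3: Total margin = -70 + 56 = -14

-14


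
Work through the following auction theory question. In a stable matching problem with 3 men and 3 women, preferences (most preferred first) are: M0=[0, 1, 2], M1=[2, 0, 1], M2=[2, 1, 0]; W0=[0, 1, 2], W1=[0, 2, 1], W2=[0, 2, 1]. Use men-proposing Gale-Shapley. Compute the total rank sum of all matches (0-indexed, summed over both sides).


Step 1: Run Gale-Shapley (men propose, women hold best offer):
  M0 proposes to W0; she accepts
  M1 proposes to W2; she accepts
  M2 proposes to W2; she switches from M1
  M1 proposes to W0; rejected
  M1 proposes to W1; she accepts
Step 2: Final matching: W0-M0, W1-M1, W2-M2
Step 3: 0-indexed ranks (man's rank of his match, then woman's): 0 + 0 + 2 + 2 + 0 + 1
Step 4: Total rank sum = 5

5


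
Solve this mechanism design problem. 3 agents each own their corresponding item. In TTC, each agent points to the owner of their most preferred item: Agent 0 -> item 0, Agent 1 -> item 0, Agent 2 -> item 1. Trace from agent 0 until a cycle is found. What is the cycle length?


Step 1: Trace the pointer graph from agent 0: 0 -> 0
Step 2: A cycle is detected when we revisit agent 0
Step 3: The cycle is: 0 -> 0
Step 4: Cycle length = 1

1


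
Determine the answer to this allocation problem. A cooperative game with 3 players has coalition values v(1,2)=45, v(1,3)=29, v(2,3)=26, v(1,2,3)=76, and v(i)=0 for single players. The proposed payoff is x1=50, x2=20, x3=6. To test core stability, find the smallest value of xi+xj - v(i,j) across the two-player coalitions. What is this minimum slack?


Step 1: Slack for coalition (1,2): x1+x2 - v12 = 70 - 45 = 25
Step 2: Slack for coalition (1,3): x1+x3 - v13 = 56 - 29 = 27
Step 3: Slack for coalition (2,3): x2+x3 - v23 = 26 - 26 = 0
Step 4: Minimum slack = min(25, 27, 0) = 0, attained by (2,3); no pair can gain by deviating, so the allocation is in the core

0


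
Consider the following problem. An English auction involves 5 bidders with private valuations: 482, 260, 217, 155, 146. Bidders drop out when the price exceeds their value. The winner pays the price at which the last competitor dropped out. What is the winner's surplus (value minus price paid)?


Step 1: Identify the highest value: 482
Step 2: Identify the second-highest value: 260
Step 3: The final price = second-highest value = 260
Step 4: Surplus = 482 - 260 = 222

222


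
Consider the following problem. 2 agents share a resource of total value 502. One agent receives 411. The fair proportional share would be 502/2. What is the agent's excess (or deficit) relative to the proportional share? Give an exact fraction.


Step 1: Proportional share = 502/2 = 251
Step 2: Agent's actual allocation = 411
Step 3: Excess = 411 - 251 = 160

160


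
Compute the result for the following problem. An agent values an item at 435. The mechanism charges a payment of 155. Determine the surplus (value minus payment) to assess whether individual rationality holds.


Step 1: Surplus = value - payment = 435 - 155 = 280
Step 2: IR is satisfied (surplus >= 0)

280


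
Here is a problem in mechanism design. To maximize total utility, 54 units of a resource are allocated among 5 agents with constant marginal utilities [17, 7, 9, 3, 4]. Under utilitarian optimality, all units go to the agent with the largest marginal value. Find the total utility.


Step 1: The marginal utilities are [17, 7, 9, 3, 4]
Step 2: The highest marginal utility is 17
Step 3: All 54 units go to that agent
Step 4: Total utility = 17 * 54 = 918

918


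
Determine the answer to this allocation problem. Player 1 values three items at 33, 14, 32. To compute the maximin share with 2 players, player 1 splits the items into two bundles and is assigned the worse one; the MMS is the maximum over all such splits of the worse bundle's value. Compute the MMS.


Step 1: Item values = 33, 14, 32
Step 2: Enumerate all 2-bundle partitions and take the smaller bundle:
  Partition 1: {33} vs {14,32} -> bundles 33, 46; min = 33
  Partition 2: {14} vs {33,32} -> bundles 14, 65; min = 14
  Partition 3: {32} vs {33,14} -> bundles 32, 47; min = 32
Step 3: MMS = max(33, 14, 32) = 33

33


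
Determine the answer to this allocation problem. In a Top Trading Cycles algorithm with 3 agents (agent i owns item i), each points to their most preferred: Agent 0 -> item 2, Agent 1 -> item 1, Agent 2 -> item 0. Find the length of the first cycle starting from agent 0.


Step 1: Trace the pointer graph from agent 0: 0 -> 2 -> 0
Step 2: A cycle is detected when we revisit agent 0
Step 3: The cycle is: 0 -> 2 -> 0
Step 4: Cycle length = 2

2


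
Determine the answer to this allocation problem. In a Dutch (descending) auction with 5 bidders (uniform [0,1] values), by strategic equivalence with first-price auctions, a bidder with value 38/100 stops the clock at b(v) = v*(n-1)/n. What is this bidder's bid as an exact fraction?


Step 1: Dutch auctions are strategically equivalent to first-price auctions
Step 2: The equilibrium bid is b(v) = v*(n-1)/n
Step 3: b = 19/50 * 4/5
Step 4: b = 38/125

38/125


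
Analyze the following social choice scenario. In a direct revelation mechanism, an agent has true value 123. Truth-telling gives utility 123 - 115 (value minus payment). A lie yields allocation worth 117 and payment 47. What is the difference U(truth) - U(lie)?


Step 1: U(truth) = value - payment = 123 - 115 = 8
Step 2: U(lie) = allocation - payment = 117 - 47 = 70
Step 3: IC gap = 8 - 70 = -62

-62


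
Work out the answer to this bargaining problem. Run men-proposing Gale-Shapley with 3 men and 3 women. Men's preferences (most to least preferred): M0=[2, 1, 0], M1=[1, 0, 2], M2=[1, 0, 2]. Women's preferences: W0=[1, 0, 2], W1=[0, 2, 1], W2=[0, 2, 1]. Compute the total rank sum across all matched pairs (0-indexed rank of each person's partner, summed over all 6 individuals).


Step 1: Run Gale-Shapley (men propose, women hold best offer):
  M0 proposes to W2; she accepts
  M1 proposes to W1; she accepts
  M2 proposes to W1; she switches from M1
  M1 proposes to W0; she accepts
Step 2: Final matching: W0-M1, W1-M2, W2-M0
Step 3: 0-indexed ranks (man's rank of his match, then woman's): 1 + 0 + 0 + 1 + 0 + 0
Step 4: Total rank sum = 2

2


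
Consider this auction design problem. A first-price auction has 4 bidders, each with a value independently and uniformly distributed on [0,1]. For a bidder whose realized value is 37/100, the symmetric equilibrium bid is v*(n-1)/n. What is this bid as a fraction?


Step 1: The symmetric BNE bidding function is b(v) = v * (n-1) / n
Step 2: Substitute v = 37/100 and n = 4
Step 3: b = 37/100 * 3/4
Step 4: b = 111/400

111/400


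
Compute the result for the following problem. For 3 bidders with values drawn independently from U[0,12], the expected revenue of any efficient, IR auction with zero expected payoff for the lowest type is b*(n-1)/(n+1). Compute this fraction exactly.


Step 1: By Revenue Equivalence, expected revenue = b*(n-1)/(n+1)
Step 2: Substituting n = 3, b = 12
Step 3: Revenue = 12*(3-1)/(3+1) = 12*2/4
Step 4: Revenue = 24/4 = 6

6


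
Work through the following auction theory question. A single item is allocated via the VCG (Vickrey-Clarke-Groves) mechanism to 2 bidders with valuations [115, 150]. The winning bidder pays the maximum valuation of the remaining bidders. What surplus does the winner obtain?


Step 1: The winner is the agent with the highest value: agent 1 with value 150
Step 2: Values of other agents: [115]
Step 3: VCG payment = max of others' values = 115
Step 4: Surplus = 150 - 115 = 35

35


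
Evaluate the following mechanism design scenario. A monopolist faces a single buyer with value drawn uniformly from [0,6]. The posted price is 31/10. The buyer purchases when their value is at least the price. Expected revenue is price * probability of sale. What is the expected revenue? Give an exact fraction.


Step 1: Posted price r = 31/10, value support [0,6]
Step 2: P(v >= r) = (6 - 31/10)/6 = 29/60
Step 3: Expected revenue = r * P(v >= r) = 31/10 * 29/60
Step 4: Revenue = 899/600

899/600


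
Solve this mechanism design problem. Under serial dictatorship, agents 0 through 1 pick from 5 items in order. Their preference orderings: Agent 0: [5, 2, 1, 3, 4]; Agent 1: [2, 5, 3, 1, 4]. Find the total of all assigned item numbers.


Step 1: Agent 0 picks item 5
Step 2: Agent 1 picks item 2
Step 3: Sum = 5 + 2 = 7

7


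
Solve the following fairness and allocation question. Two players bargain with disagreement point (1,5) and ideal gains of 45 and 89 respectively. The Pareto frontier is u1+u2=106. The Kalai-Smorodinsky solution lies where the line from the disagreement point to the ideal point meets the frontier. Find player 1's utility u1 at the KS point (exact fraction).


Step 1: At the KS point, (u1-d1)/r1 = (u2-d2)/r2 = t and u1+u2 = 106
Step 2: u1 = d1 + r1*t and u2 = d2 + r2*t, so (d1 + r1*t) + (d2 + r2*t) = 106
Step 3: t = (106 - 1 - 5)/(45 + 89) = 100/134 = 50/67
Step 4: u1 = d1 + r1*t = 1 + 45 * 50/67 = 2317/67
Step 5: (Check: u2 = d2 + r2*t = 4785/67; u1+u2 = 2317/67 + 4785/67 = 106, on the frontier.)

2317/67


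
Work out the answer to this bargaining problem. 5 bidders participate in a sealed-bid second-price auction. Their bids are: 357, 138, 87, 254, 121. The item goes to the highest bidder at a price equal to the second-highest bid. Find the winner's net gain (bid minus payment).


Step 1: Sort bids in descending order: 357, 254, 138, 121, 87
Step 2: The winning bid is the highest: 357
Step 3: The payment equals the second-highest bid: 254
Step 4: Surplus = winner's bid - payment = 357 - 254 = 103

103


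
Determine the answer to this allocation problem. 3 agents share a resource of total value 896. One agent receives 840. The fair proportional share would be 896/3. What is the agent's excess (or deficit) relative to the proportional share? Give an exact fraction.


Step 1: Proportional share = 896/3
Step 2: Agent's actual allocation = 840
Step 3: Excess = 840 - 896/3 = 1624/3

1624/3


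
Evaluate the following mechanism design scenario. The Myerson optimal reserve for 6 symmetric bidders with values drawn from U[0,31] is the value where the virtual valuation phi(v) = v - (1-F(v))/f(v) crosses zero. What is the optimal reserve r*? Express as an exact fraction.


Step 1: For U[0,31], F(v) = v/31 and f(v) = 1/31
Step 2: phi(v) = v - (1 - v/31)/(1/31) = v - (31 - v) = 2v - 31
Step 3: Set phi(r*) = 0: 2r* - 31 = 0
Step 4: r* = 31/2 (the number of bidders n = 6 does not enter)

31/2


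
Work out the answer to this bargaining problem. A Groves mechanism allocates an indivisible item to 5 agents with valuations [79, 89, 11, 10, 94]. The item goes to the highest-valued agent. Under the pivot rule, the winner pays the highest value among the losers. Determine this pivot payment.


Step 1: The efficient winner is agent 4 with value 94
Step 2: Other agents' values: [79, 89, 11, 10]
Step 3: Pivot payment = max(others) = 89
Step 4: The winner pays 89

89


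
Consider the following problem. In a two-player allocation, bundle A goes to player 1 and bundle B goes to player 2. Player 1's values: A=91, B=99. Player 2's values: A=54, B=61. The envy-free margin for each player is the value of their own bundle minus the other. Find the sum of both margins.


Step 1: Player 1's margin = v1(A) - v1(B) = 91 - 99 = -8
Step 2: Player 2's margin = v2(B) - v2(A) = 61 - 54 = 7
Step 3: Total margin = -8 + 7 = -1

-1


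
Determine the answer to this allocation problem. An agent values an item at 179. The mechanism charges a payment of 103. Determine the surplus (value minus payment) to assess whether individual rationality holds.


Step 1: Surplus = value - payment = 179 - 103 = 76
Step 2: IR is satisfied (surplus >= 0)

76


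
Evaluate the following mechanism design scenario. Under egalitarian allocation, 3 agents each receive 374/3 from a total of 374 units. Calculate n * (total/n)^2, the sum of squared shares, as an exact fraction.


Step 1: Each agent's share = 374/3
Step 2: Square of each share = (374/3)^2 = 139876/9
Step 3: Sum of squares = 3 * 139876/9 = 139876/3

139876/3


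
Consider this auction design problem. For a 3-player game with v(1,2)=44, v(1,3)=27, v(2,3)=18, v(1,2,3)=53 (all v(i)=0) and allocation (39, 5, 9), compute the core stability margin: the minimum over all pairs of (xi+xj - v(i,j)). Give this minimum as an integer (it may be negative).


Step 1: Slack for coalition (1,2): x1+x2 - v12 = 44 - 44 = 0
Step 2: Slack for coalition (1,3): x1+x3 - v13 = 48 - 27 = 21
Step 3: Slack for coalition (2,3): x2+x3 - v23 = 14 - 18 = -4
Step 4: Minimum slack = min(0, 21, -4) = -4, attained by (2,3); coalition (2,3) can block (slack < 0), so the allocation is not in the core

-4


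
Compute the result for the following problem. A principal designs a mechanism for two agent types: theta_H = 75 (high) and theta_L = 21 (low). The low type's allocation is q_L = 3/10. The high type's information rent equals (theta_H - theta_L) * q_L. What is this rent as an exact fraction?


Step 1: theta_H - theta_L = 75 - 21 = 54
Step 2: Information rent = (theta_H - theta_L) * q_L
Step 3: = 54 * 3/10
Step 4: = 81/5

81/5


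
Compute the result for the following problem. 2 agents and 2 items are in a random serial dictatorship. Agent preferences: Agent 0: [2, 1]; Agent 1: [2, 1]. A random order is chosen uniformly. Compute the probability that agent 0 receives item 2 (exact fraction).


Step 1: Agent 0 wants item 2
Step 2: There are 2 possible orderings of agents
Step 3: In 1 orderings, agent 0 gets item 2
Step 4: Probability = 1/2

1/2


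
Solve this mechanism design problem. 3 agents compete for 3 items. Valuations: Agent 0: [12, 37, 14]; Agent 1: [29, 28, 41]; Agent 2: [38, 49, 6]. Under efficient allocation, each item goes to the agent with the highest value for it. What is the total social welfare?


Step 1: For each item, find the maximum value among all agents.
Step 2: Item 0 -> Agent 2 (value 38)
Step 3: Item 1 -> Agent 2 (value 49)
Step 4: Item 2 -> Agent 1 (value 41)
Step 5: Total welfare = 38 + 49 + 41 = 128

128


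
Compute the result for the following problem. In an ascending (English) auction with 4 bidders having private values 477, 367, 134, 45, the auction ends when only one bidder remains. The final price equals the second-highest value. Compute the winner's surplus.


Step 1: Identify the highest value: 477
Step 2: Identify the second-highest value: 367
Step 3: The final price = second-highest value = 367
Step 4: Surplus = 477 - 367 = 110

110


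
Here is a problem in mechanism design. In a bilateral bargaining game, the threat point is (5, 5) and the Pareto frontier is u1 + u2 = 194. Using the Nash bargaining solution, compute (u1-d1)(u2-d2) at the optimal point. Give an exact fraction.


Step 1: The Nash solution splits surplus symmetrically above the disagreement point
Step 2: u1 = (total + d1 - d2)/2 = (194 + 5 - 5)/2 = 97
Step 3: u2 = (total - d1 + d2)/2 = (194 - 5 + 5)/2 = 97
Step 4: Nash product = (97 - 5) * (97 - 5)
Step 5: = 92 * 92 = 8464

8464


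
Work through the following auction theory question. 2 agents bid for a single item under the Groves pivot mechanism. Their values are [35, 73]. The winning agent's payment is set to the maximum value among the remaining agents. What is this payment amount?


Step 1: The efficient winner is agent 1 with value 73
Step 2: Other agents' values: [35]
Step 3: Pivot payment = max(others) = 35
Step 4: The winner pays 35

35


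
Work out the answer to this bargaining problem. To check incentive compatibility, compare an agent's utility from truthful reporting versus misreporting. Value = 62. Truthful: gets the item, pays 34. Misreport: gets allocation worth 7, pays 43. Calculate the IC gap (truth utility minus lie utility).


Step 1: U(truth) = value - payment = 62 - 34 = 28
Step 2: U(lie) = allocation - payment = 7 - 43 = -36
Step 3: IC gap = 28 - (-36) = 64

64


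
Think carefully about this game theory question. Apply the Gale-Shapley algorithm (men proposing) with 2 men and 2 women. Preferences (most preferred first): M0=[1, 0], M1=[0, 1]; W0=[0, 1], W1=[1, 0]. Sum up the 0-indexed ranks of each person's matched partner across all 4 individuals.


Step 1: Run Gale-Shapley (men propose, women hold best offer):
  M0 proposes to W1; she accepts
  M1 proposes to W0; she accepts
Step 2: Final matching: W0-M1, W1-M0
Step 3: 0-indexed ranks (man's rank of his match, then woman's): 0 + 1 + 0 + 1
Step 4: Total rank sum = 2

2


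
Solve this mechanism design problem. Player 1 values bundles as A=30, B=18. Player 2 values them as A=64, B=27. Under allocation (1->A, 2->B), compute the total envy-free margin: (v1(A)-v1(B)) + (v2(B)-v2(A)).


Step 1: Player 1's margin = v1(A) - v1(B) = 30 - 18 = 12
Step 2: Player 2's margin = v2(B) - v2(A) = 27 - 64 = -37
Step 3: Total margin = 12 + -37 = -25

-25


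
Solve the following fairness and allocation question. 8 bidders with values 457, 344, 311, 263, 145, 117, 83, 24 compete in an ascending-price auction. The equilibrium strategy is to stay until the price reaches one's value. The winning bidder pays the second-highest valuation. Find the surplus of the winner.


Step 1: Identify the highest value: 457
Step 2: Identify the second-highest value: 344
Step 3: The final price = second-highest value = 344
Step 4: Surplus = 457 - 344 = 113

113


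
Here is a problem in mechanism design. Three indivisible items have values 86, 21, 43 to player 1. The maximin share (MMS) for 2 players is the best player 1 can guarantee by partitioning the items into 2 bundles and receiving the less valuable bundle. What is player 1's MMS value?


Step 1: Item values = 86, 21, 43
Step 2: Enumerate all 2-bundle partitions and take the smaller bundle:
  Partition 1: {86} vs {21,43} -> bundles 86, 64; min = 64
  Partition 2: {21} vs {86,43} -> bundles 21, 129; min = 21
  Partition 3: {43} vs {86,21} -> bundles 43, 107; min = 43
Step 3: MMS = max(64, 21, 43) = 64

64


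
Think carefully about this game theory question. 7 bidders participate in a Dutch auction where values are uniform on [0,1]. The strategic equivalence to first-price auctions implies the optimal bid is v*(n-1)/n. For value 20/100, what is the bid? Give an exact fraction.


Step 1: Dutch auctions are strategically equivalent to first-price auctions
Step 2: The equilibrium bid is b(v) = v*(n-1)/n
Step 3: b = 1/5 * 6/7
Step 4: b = 6/35

6/35


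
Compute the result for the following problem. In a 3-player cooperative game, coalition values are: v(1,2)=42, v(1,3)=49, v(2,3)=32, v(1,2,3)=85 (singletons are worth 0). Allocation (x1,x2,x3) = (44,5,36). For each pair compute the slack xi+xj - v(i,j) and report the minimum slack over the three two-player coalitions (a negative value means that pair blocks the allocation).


Step 1: Slack for coalition (1,2): x1+x2 - v12 = 49 - 42 = 7
Step 2: Slack for coalition (1,3): x1+x3 - v13 = 80 - 49 = 31
Step 3: Slack for coalition (2,3): x2+x3 - v23 = 41 - 32 = 9
Step 4: Minimum slack = min(7, 31, 9) = 7, attained by (1,2); no pair can gain by deviating, so the allocation is in the core

7


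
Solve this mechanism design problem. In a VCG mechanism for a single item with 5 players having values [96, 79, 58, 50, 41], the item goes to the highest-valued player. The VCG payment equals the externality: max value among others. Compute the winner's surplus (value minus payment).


Step 1: The winner is the agent with the highest value: agent 0 with value 96
Step 2: Values of other agents: [79, 58, 50, 41]
Step 3: VCG payment = max of others' values = 79
Step 4: Surplus = 96 - 79 = 17

17


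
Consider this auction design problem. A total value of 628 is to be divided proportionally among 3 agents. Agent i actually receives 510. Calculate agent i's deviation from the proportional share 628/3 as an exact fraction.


Step 1: Proportional share = 628/3
Step 2: Agent's actual allocation = 510
Step 3: Excess = 510 - 628/3 = 902/3

902/3


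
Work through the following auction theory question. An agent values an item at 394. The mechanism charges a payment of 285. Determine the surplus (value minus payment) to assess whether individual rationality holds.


Step 1: Surplus = value - payment = 394 - 285 = 109
Step 2: IR is satisfied (surplus >= 0)

109


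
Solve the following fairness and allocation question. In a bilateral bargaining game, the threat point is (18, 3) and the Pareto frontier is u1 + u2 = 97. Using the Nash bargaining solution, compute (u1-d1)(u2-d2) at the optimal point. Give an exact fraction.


Step 1: The Nash solution splits surplus symmetrically above the disagreement point
Step 2: u1 = (total + d1 - d2)/2 = (97 + 18 - 3)/2 = 56
Step 3: u2 = (total - d1 + d2)/2 = (97 - 18 + 3)/2 = 41
Step 4: Nash product = (56 - 18) * (41 - 3)
Step 5: = 38 * 38 = 1444

1444


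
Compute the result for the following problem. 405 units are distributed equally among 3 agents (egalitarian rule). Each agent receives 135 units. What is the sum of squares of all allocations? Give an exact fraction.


Step 1: Each agent's share = 405/3 = 135
Step 2: Square of each share = (135)^2 = 18225
Step 3: Sum of squares = 3 * 18225 = 54675

54675
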